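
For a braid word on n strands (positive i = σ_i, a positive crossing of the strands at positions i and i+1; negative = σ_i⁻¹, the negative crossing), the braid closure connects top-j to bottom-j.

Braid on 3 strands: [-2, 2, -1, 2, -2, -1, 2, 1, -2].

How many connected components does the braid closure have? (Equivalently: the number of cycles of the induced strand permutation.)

2

Derivation:
Track the strand permutation on 3 strands, starting from identity.
  step 1: s2^-1 swaps positions 2,3 -> [1 3 2]
  step 2: s2 swaps positions 2,3 -> [1 2 3]
  step 3: s1^-1 swaps positions 1,2 -> [2 1 3]
  step 4: s2 swaps positions 2,3 -> [2 3 1]
  step 5: s2^-1 swaps positions 2,3 -> [2 1 3]
  step 6: s1^-1 swaps positions 1,2 -> [1 2 3]
  step 7: s2 swaps positions 2,3 -> [1 3 2]
  step 8: s1 swaps positions 1,2 -> [3 1 2]
  step 9: s2^-1 swaps positions 2,3 -> [3 2 1]
Final permutation (position -> original strand): [3 2 1]
Closure components = cycle count of this permutation = 2.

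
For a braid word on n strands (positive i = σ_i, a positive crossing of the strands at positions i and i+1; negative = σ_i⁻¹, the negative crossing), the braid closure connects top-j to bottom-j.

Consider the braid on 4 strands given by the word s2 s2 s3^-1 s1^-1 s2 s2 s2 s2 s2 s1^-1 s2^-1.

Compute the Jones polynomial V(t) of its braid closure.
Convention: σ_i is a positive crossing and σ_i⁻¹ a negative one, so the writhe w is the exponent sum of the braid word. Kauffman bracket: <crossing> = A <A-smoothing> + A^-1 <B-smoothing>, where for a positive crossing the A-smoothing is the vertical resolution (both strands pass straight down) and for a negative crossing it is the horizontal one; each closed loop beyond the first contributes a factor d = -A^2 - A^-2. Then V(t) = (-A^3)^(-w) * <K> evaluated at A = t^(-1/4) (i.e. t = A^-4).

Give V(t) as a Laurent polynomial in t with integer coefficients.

The presented braid s2 s2 s3^-1 s1^-1 s2 s2 s2 s2 s2 s1^-1 s2^-1 on 4 strands reduces by inverse Markov moves (closure unchanged at each step):
  Deconjugate: the word is γ·β·γ⁻¹ with γ = s2 (prefix) and γ⁻¹ = s2^-1 (suffix); strip both.
Reduced to β = s2 s3^-1 s1^-1 s2 s2 s2 s2 s2 s1^-1 on 4 strands, 9 crossings.
Compute on β:
Braid: s2 s3^-1 s1^-1 s2 s2 s2 s2 s2 s1^-1 on 4 strands, 9 crossings.
Writhe w = (#positive) - (#negative) = 6 - 3 = 3.
State-sum expansion of <K>. There are 2^9 = 512 states.
Smooth each crossing (0=||, 1=⌣⌢); contribution A^(Σ sign_k(1-2s_k)) * d^(L-1).
Tabulate the states by total A-exponent and number of loops L (A-exp: L × count):
  A^9: L=3 ×1
  A^7: L=2 ×8, L=4 ×1
  A^5: L=1 ×17, L=3 ×19
  A^3: L=2 ×63, L=4 ×21
  A^1: L=3 ×111, L=5 ×15
  A^-1: L=4 ×120, L=6 ×6
  A^-3: L=5 ×83, L=7 ×1
  A^-5: L=6 ×36
  A^-7: L=7 ×9
  A^-9: L=8 ×1
Each group contributes A^e * Σ count * d^(L-1):
Powers of d = -A^2 - A^-2: d^2 = A^4 + 2 + A^-4; d^3 = -A^6 - 3*A^2 - 3*A^-2 - A^-6; d^4 = A^8 + 4*A^4 + 6 + 4*A^-4 + A^-8; d^5 = -A^10 - 5*A^6 - 10*A^2 - 10*A^-2 - 5*A^-6 - A^-10; d^6 = A^12 + 6*A^8 + 15*A^4 + 20 + 15*A^-4 + 6*A^-8 + A^-12; d^7 = -A^14 - 7*A^10 - 21*A^6 - 35*A^2 - 35*A^-2 - 21*A^-6 - 7*A^-10 - A^-14.
  A^9 * (d^2) = A^13 + 2*A^9 + A^5
  A^7 * (8*d + d^3) = -A^13 - 11*A^9 - 11*A^5 - A
  A^5 * (17 + 19*d^2) = 19*A^9 + 55*A^5 + 19*A
  A^3 * (63*d + 21*d^3) = -21*A^9 - 126*A^5 - 126*A - 21*A^-3
  A^1 * (111*d^2 + 15*d^4) = 15*A^9 + 171*A^5 + 312*A + 171*A^-3 + 15*A^-7
  A^-1 * (120*d^3 + 6*d^5) = -6*A^9 - 150*A^5 - 420*A - 420*A^-3 - 150*A^-7 - 6*A^-11
  A^-3 * (83*d^4 + d^6) = A^9 + 89*A^5 + 347*A + 518*A^-3 + 347*A^-7 + 89*A^-11 + A^-15
  A^-5 * (36*d^5) = -36*A^5 - 180*A - 360*A^-3 - 360*A^-7 - 180*A^-11 - 36*A^-15
  A^-7 * (9*d^6) = 9*A^5 + 54*A + 135*A^-3 + 180*A^-7 + 135*A^-11 + 54*A^-15 + 9*A^-19
  A^-9 * (d^7) = -A^5 - 7*A - 21*A^-3 - 35*A^-7 - 35*A^-11 - 21*A^-15 - 7*A^-19 - A^-23
Summing the groups: <K> = -A^9 + A^5 - 2*A + 2*A^-3 - 3*A^-7 + 3*A^-11 - 2*A^-15 + 2*A^-19 - A^-23
Normalise by the writhe: (-A^3)^(-w) = (-A^3)^(-3) = -A^-9, so f(A) = -A^-9 * <K> = 1 - A^-4 + 2*A^-8 - 2*A^-12 + 3*A^-16 - 3*A^-20 + 2*A^-24 - 2*A^-28 + A^-32.
Substitute A = t^(-1/4), i.e. A^e → t^(-e/4): V(t) = t^8 - 2*t^7 + 2*t^6 - 3*t^5 + 3*t^4 - 2*t^3 + 2*t^2 - t + 1

Answer: t^8 - 2*t^7 + 2*t^6 - 3*t^5 + 3*t^4 - 2*t^3 + 2*t^2 - t + 1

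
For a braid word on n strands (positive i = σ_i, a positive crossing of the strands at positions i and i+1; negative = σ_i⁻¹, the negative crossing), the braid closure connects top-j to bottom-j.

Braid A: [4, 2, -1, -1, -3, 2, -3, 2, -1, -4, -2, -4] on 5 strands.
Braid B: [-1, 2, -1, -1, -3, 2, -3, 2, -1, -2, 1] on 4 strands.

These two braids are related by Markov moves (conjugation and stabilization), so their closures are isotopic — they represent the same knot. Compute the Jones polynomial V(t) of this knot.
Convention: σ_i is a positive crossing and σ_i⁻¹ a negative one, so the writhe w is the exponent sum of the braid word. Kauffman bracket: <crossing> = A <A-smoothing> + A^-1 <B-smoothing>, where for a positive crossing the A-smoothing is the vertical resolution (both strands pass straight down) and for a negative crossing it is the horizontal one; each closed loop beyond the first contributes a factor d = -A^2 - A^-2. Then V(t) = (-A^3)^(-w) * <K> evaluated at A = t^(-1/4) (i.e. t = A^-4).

t - 1 + 2*t^-1 - 3*t^-2 + 3*t^-3 - 2*t^-4 + 2*t^-5 - t^-6

Derivation:
Markov-equivalent braids have isotopic closures, hence identical knot invariants. Strip the Markov moves from each word to reach a common short braid β, then compute V(t) once on β.
Braid A: s4 s2 s1^-1 s1^-1 s3^-1 s2 s3^-1 s2 s1^-1 s4^-1 s2^-1 s4^-1 on 5 strands reduces by inverse Markov moves (closure unchanged at each step):
  Deconjugate: the word is γ·β·γ⁻¹ with γ = s4 s2 (prefix) and γ⁻¹ = s2^-1 s4^-1 (suffix); strip both.
  Destabilize: the word has the form β·s4^-1 where s4^-1 occurs only as the final letter (β ∈ B_4); drop it and the last strand → 4 strands.
Reduced to β = s1^-1 s1^-1 s3^-1 s2 s3^-1 s2 s1^-1 on 4 strands, 7 crossings.
Braid B: s1^-1 s2 s1^-1 s1^-1 s3^-1 s2 s3^-1 s2 s1^-1 s2^-1 s1 on 4 strands reduces by inverse Markov moves (closure unchanged at each step):
  Deconjugate: the word is γ·β·γ⁻¹ with γ = s1^-1 s2 (prefix) and γ⁻¹ = s2^-1 s1 (suffix); strip both.
Reduced to β = s1^-1 s1^-1 s3^-1 s2 s3^-1 s2 s1^-1 on 4 strands, 7 crossings.
Both give the same β = s1^-1 s1^-1 s3^-1 s2 s3^-1 s2 s1^-1 on 4 strands, so one state sum suffices:
Braid: s1^-1 s1^-1 s3^-1 s2 s3^-1 s2 s1^-1 on 4 strands, 7 crossings.
Writhe w = (#positive) - (#negative) = 2 - 5 = -3.
Computing the Kauffman bracket via state sum. There are 2^7 = 128 states.
For each crossing: s=0 is the vertical smoothing, s=1 horizontal. Crossing k contributes A^(sign_k * (1 - 2*s_k)); loop factor d = -A^2 - A^-2.
Tabulate the states by total A-exponent and number of loops L (A-exp: L × count):
  A^7: L=5 ×1
  A^5: L=4 ×7
  A^3: L=3 ×20, L=5 ×1
  A^1: L=2 ×27, L=4 ×8
  A^-1: L=1 ×15, L=3 ×19, L=5 ×1
  A^-3: L=2 ×17, L=4 ×4
  A^-5: L=3 ×7
  A^-7: L=4 ×1
Each group contributes A^e * Σ count * d^(L-1):
Powers of d = -A^2 - A^-2: d^2 = A^4 + 2 + A^-4; d^3 = -A^6 - 3*A^2 - 3*A^-2 - A^-6; d^4 = A^8 + 4*A^4 + 6 + 4*A^-4 + A^-8.
  A^7 * (d^4) = A^15 + 4*A^11 + 6*A^7 + 4*A^3 + A^-1
  A^5 * (7*d^3) = -7*A^11 - 21*A^7 - 21*A^3 - 7*A^-1
  A^3 * (20*d^2 + d^4) = A^11 + 24*A^7 + 46*A^3 + 24*A^-1 + A^-5
  A^1 * (27*d + 8*d^3) = -8*A^7 - 51*A^3 - 51*A^-1 - 8*A^-5
  A^-1 * (15 + 19*d^2 + d^4) = A^7 + 23*A^3 + 59*A^-1 + 23*A^-5 + A^-9
  A^-3 * (17*d + 4*d^3) = -4*A^3 - 29*A^-1 - 29*A^-5 - 4*A^-9
  A^-5 * (7*d^2) = 7*A^-1 + 14*A^-5 + 7*A^-9
  A^-7 * (d^3) = -A^-1 - 3*A^-5 - 3*A^-9 - A^-13
Summing the groups: <K> = A^15 - 2*A^11 + 2*A^7 - 3*A^3 + 3*A^-1 - 2*A^-5 + A^-9 - A^-13
Normalise by the writhe: (-A^3)^(-w) = (-A^3)^(3) = -A^9, so f(A) = -A^9 * <K> = -A^24 + 2*A^20 - 2*A^16 + 3*A^12 - 3*A^8 + 2*A^4 - 1 + A^-4.
Substitute A = t^(-1/4), i.e. A^e → t^(-e/4): V(t) = t - 1 + 2*t^-1 - 3*t^-2 + 3*t^-3 - 2*t^-4 + 2*t^-5 - t^-6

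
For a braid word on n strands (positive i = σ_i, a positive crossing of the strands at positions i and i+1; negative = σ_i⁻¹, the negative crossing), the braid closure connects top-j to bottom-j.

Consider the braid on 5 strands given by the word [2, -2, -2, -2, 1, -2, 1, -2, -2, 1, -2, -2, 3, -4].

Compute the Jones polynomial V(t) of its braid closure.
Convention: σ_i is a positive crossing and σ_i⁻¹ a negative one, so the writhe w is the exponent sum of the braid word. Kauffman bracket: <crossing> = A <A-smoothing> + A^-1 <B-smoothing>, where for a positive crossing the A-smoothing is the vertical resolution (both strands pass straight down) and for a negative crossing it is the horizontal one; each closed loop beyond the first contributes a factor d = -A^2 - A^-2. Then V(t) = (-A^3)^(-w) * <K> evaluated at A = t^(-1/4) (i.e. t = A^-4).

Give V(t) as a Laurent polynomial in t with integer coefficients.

The presented braid s2 s2^-1 s2^-1 s2^-1 s1 s2^-1 s1 s2^-1 s2^-1 s1 s2^-1 s2^-1 s3 s4^-1 on 5 strands reduces by inverse Markov moves (closure unchanged at each step):
  Destabilize: the word has the form β·s4^-1 where s4^-1 occurs only as the final letter (β ∈ B_4); drop it and the last strand → 4 strands.
  Destabilize: the word has the form β·s3 where s3 occurs only as the final letter (β ∈ B_3); drop it and the last strand → 3 strands.
  Deconjugate: the word is γ·β·γ⁻¹ with γ = s2 (prefix) and γ⁻¹ = s2^-1 (suffix); strip both.
Reduced to β = s2^-1 s2^-1 s2^-1 s1 s2^-1 s1 s2^-1 s2^-1 s1 s2^-1 on 3 strands, 10 crossings.
Compute on β:
Braid: s2^-1 s2^-1 s2^-1 s1 s2^-1 s1 s2^-1 s2^-1 s1 s2^-1 on 3 strands, 10 crossings.
Writhe w = (#positive) - (#negative) = 3 - 7 = -4.
State-sum expansion of <K>. There are 2^10 = 1024 states.
For each crossing: s=0 is the vertical smoothing, s=1 horizontal. Crossing k contributes A^(sign_k * (1 - 2*s_k)); loop factor d = -A^2 - A^-2.
Tabulate the states by total A-exponent and number of loops L (A-exp: L × count):
  A^10: L=8 ×1
  A^8: L=7 ×10
  A^6: L=6 ×45
  A^4: L=5 ×119, L=7 ×1
  A^2: L=4 ×202, L=6 ×8
  A^0: L=3 ×224, L=5 ×28
  A^-2: L=2 ×156, L=4 ×53, L=6 ×1
  A^-4: L=1 ×57, L=3 ×59, L=5 ×4
  A^-6: L=2 ×38, L=4 ×7
  A^-8: L=3 ×10
  A^-10: L=4 ×1
Each group contributes A^e * Σ count * d^(L-1):
Powers of d = -A^2 - A^-2: d^2 = A^4 + 2 + A^-4; d^3 = -A^6 - 3*A^2 - 3*A^-2 - A^-6; d^4 = A^8 + 4*A^4 + 6 + 4*A^-4 + A^-8; d^5 = -A^10 - 5*A^6 - 10*A^2 - 10*A^-2 - 5*A^-6 - A^-10; d^6 = A^12 + 6*A^8 + 15*A^4 + 20 + 15*A^-4 + 6*A^-8 + A^-12; d^7 = -A^14 - 7*A^10 - 21*A^6 - 35*A^2 - 35*A^-2 - 21*A^-6 - 7*A^-10 - A^-14.
  A^10 * (d^7) = -A^24 - 7*A^20 - 21*A^16 - 35*A^12 - 35*A^8 - 21*A^4 - 7 - A^-4
  A^8 * (10*d^6) = 10*A^20 + 60*A^16 + 150*A^12 + 200*A^8 + 150*A^4 + 60 + 10*A^-4
  A^6 * (45*d^5) = -45*A^16 - 225*A^12 - 450*A^8 - 450*A^4 - 225 - 45*A^-4
  A^4 * (119*d^4 + d^6) = A^16 + 125*A^12 + 491*A^8 + 734*A^4 + 491 + 125*A^-4 + A^-8
  A^2 * (202*d^3 + 8*d^5) = -8*A^12 - 242*A^8 - 686*A^4 - 686 - 242*A^-4 - 8*A^-8
  A^0 * (224*d^2 + 28*d^4) = 28*A^8 + 336*A^4 + 616 + 336*A^-4 + 28*A^-8
  A^-2 * (156*d + 53*d^3 + d^5) = -A^8 - 58*A^4 - 325 - 325*A^-4 - 58*A^-8 - A^-12
  A^-4 * (57 + 59*d^2 + 4*d^4) = 4*A^4 + 75 + 199*A^-4 + 75*A^-8 + 4*A^-12
  A^-6 * (38*d + 7*d^3) = -7 - 59*A^-4 - 59*A^-8 - 7*A^-12
  A^-8 * (10*d^2) = 10*A^-4 + 20*A^-8 + 10*A^-12
  A^-10 * (d^3) = -A^-4 - 3*A^-8 - 3*A^-12 - A^-16
Summing the groups: <K> = -A^24 + 3*A^20 - 5*A^16 + 7*A^12 - 9*A^8 + 9*A^4 - 8 + 7*A^-4 - 4*A^-8 + 3*A^-12 - A^-16
Normalise by the writhe: (-A^3)^(-w) = (-A^3)^(4) = A^12, so f(A) = A^12 * <K> = -A^36 + 3*A^32 - 5*A^28 + 7*A^24 - 9*A^20 + 9*A^16 - 8*A^12 + 7*A^8 - 4*A^4 + 3 - A^-4.
Substitute A = t^(-1/4), i.e. A^e → t^(-e/4): V(t) = -t + 3 - 4*t^-1 + 7*t^-2 - 8*t^-3 + 9*t^-4 - 9*t^-5 + 7*t^-6 - 5*t^-7 + 3*t^-8 - t^-9

Answer: -t + 3 - 4*t^-1 + 7*t^-2 - 8*t^-3 + 9*t^-4 - 9*t^-5 + 7*t^-6 - 5*t^-7 + 3*t^-8 - t^-9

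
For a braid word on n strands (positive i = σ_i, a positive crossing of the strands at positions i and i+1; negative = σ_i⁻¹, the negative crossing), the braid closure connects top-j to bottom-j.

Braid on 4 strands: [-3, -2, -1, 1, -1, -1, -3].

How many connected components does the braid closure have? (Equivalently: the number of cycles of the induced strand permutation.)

3

Derivation:
Track the strand permutation on 4 strands, starting from identity.
  step 1: s3^-1 swaps positions 3,4 -> [1 2 4 3]
  step 2: s2^-1 swaps positions 2,3 -> [1 4 2 3]
  step 3: s1^-1 swaps positions 1,2 -> [4 1 2 3]
  step 4: s1 swaps positions 1,2 -> [1 4 2 3]
  step 5: s1^-1 swaps positions 1,2 -> [4 1 2 3]
  step 6: s1^-1 swaps positions 1,2 -> [1 4 2 3]
  step 7: s3^-1 swaps positions 3,4 -> [1 4 3 2]
Final permutation (position -> original strand): [1 4 3 2]
Closure components = cycle count of this permutation = 3.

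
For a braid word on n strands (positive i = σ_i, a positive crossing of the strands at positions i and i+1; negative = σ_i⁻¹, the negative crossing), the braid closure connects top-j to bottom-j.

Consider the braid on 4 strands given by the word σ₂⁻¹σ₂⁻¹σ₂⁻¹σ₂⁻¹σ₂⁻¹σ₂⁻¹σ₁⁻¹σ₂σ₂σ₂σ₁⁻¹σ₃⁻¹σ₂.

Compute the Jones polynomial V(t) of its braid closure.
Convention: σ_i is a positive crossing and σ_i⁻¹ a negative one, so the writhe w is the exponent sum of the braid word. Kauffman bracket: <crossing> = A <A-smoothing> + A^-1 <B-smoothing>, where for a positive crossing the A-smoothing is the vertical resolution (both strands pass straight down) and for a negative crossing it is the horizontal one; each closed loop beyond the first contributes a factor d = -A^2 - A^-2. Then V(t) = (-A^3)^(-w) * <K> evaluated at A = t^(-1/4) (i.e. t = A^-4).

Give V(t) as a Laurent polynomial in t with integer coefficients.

-1 + 2*t^-1 - 2*t^-2 + 4*t^-3 - 3*t^-4 + 3*t^-5 - 2*t^-6 + t^-7 - t^-8

Derivation:
The presented braid s2^-1 s2^-1 s2^-1 s2^-1 s2^-1 s2^-1 s1^-1 s2 s2 s2 s1^-1 s3^-1 s2 on 4 strands reduces by inverse Markov moves (closure unchanged at each step):
  Deconjugate: the word is γ·β·γ⁻¹ with γ = s2^-1 (prefix) and γ⁻¹ = s2 (suffix); strip both.
  Destabilize: the word has the form β·s3^-1 where s3^-1 occurs only as the final letter (β ∈ B_3); drop it and the last strand → 3 strands.
Reduced to β = s2^-1 s2^-1 s2^-1 s2^-1 s2^-1 s1^-1 s2 s2 s2 s1^-1 on 3 strands, 10 crossings.
Compute on β:
Braid: s2^-1 s2^-1 s2^-1 s2^-1 s2^-1 s1^-1 s2 s2 s2 s1^-1 on 3 strands, 10 crossings.
Writhe w = (#positive) - (#negative) = 3 - 7 = -4.
Enumerate smoothing states for the bracket polynomial. There are 2^10 = 1024 states.
Smooth each crossing (0=||, 1=⌣⌢); contribution A^(Σ sign_k(1-2s_k)) * d^(L-1).
Tabulate the states by total A-exponent and number of loops L (A-exp: L × count):
  A^10: L=6 ×1
  A^8: L=5 ×10
  A^6: L=4 ×35, L=6 ×10
  A^4: L=3 ×60, L=5 ×50, L=7 ×10
  A^2: L=2 ×55, L=4 ×100, L=6 ×50, L=8 ×5
  A^0: L=1 ×25, L=3 ×101, L=5 ×100, L=7 ×25, L=9 ×1
  A^-2: L=2 ×55, L=4 ×100, L=6 ×50, L=8 ×5
  A^-4: L=1 ×6, L=3 ×54, L=5 ×50, L=7 ×10
  A^-6: L=2 ×9, L=4 ×26, L=6 ×10
  A^-8: L=3 ×5, L=5 ×5
  A^-10: L=4 ×1
Each group contributes A^e * Σ count * d^(L-1):
Powers of d = -A^2 - A^-2: d^2 = A^4 + 2 + A^-4; d^3 = -A^6 - 3*A^2 - 3*A^-2 - A^-6; d^4 = A^8 + 4*A^4 + 6 + 4*A^-4 + A^-8; d^5 = -A^10 - 5*A^6 - 10*A^2 - 10*A^-2 - 5*A^-6 - A^-10; d^6 = A^12 + 6*A^8 + 15*A^4 + 20 + 15*A^-4 + 6*A^-8 + A^-12; d^7 = -A^14 - 7*A^10 - 21*A^6 - 35*A^2 - 35*A^-2 - 21*A^-6 - 7*A^-10 - A^-14; d^8 = A^16 + 8*A^12 + 28*A^8 + 56*A^4 + 70 + 56*A^-4 + 28*A^-8 + 8*A^-12 + A^-16.
  A^10 * (d^5) = -A^20 - 5*A^16 - 10*A^12 - 10*A^8 - 5*A^4 - 1
  A^8 * (10*d^4) = 10*A^16 + 40*A^12 + 60*A^8 + 40*A^4 + 10
  A^6 * (35*d^3 + 10*d^5) = -10*A^16 - 85*A^12 - 205*A^8 - 205*A^4 - 85 - 10*A^-4
  A^4 * (60*d^2 + 50*d^4 + 10*d^6) = 10*A^16 + 110*A^12 + 410*A^8 + 620*A^4 + 410 + 110*A^-4 + 10*A^-8
  A^2 * (55*d + 100*d^3 + 50*d^5 + 5*d^7) = -5*A^16 - 85*A^12 - 455*A^8 - 1030*A^4 - 1030 - 455*A^-4 - 85*A^-8 - 5*A^-12
  A^0 * (25 + 101*d^2 + 100*d^4 + 25*d^6 + d^8) = A^16 + 33*A^12 + 278*A^8 + 932*A^4 + 1397 + 932*A^-4 + 278*A^-8 + 33*A^-12 + A^-16
  A^-2 * (55*d + 100*d^3 + 50*d^5 + 5*d^7) = -5*A^12 - 85*A^8 - 455*A^4 - 1030 - 1030*A^-4 - 455*A^-8 - 85*A^-12 - 5*A^-16
  A^-4 * (6 + 54*d^2 + 50*d^4 + 10*d^6) = 10*A^8 + 110*A^4 + 404 + 614*A^-4 + 404*A^-8 + 110*A^-12 + 10*A^-16
  A^-6 * (9*d + 26*d^3 + 10*d^5) = -10*A^4 - 76 - 187*A^-4 - 187*A^-8 - 76*A^-12 - 10*A^-16
  A^-8 * (5*d^2 + 5*d^4) = 5 + 25*A^-4 + 40*A^-8 + 25*A^-12 + 5*A^-16
  A^-10 * (d^3) = -A^-4 - 3*A^-8 - 3*A^-12 - A^-16
Summing the groups: <K> = -A^20 + A^16 - 2*A^12 + 3*A^8 - 3*A^4 + 4 - 2*A^-4 + 2*A^-8 - A^-12
Normalise by the writhe: (-A^3)^(-w) = (-A^3)^(4) = A^12, so f(A) = A^12 * <K> = -A^32 + A^28 - 2*A^24 + 3*A^20 - 3*A^16 + 4*A^12 - 2*A^8 + 2*A^4 - 1.
Substitute A = t^(-1/4), i.e. A^e → t^(-e/4): V(t) = -1 + 2*t^-1 - 2*t^-2 + 4*t^-3 - 3*t^-4 + 3*t^-5 - 2*t^-6 + t^-7 - t^-8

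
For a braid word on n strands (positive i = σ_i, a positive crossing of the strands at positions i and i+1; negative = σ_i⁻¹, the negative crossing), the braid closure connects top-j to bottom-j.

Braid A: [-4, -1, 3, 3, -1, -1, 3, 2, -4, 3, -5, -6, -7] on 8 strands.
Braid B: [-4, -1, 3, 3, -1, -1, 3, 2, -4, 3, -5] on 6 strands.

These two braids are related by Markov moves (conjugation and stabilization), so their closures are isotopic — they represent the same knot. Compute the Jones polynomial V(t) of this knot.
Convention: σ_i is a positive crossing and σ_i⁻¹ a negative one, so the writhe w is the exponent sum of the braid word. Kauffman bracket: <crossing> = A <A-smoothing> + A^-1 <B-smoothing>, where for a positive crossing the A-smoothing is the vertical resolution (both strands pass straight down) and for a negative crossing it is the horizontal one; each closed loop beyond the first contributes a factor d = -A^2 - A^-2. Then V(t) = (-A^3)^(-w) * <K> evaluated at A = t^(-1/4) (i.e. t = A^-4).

Markov-equivalent braids have isotopic closures, hence identical knot invariants. Strip the Markov moves from each word to reach a common short braid β, then compute V(t) once on β.
Braid A: s4^-1 s1^-1 s3 s3 s1^-1 s1^-1 s3 s2 s4^-1 s3 s5^-1 s6^-1 s7^-1 on 8 strands reduces by inverse Markov moves (closure unchanged at each step):
  Destabilize: the word has the form β·s7^-1 where s7^-1 occurs only as the final letter (β ∈ B_7); drop it and the last strand → 7 strands.
  Destabilize: the word has the form β·s6^-1 where s6^-1 occurs only as the final letter (β ∈ B_6); drop it and the last strand → 6 strands.
  Destabilize: the word has the form β·s5^-1 where s5^-1 occurs only as the final letter (β ∈ B_5); drop it and the last strand → 5 strands.
Reduced to β = s4^-1 s1^-1 s3 s3 s1^-1 s1^-1 s3 s2 s4^-1 s3 on 5 strands, 10 crossings.
Braid B: s4^-1 s1^-1 s3 s3 s1^-1 s1^-1 s3 s2 s4^-1 s3 s5^-1 on 6 strands reduces by inverse Markov moves (closure unchanged at each step):
  Destabilize: the word has the form β·s5^-1 where s5^-1 occurs only as the final letter (β ∈ B_5); drop it and the last strand → 5 strands.
Reduced to β = s4^-1 s1^-1 s3 s3 s1^-1 s1^-1 s3 s2 s4^-1 s3 on 5 strands, 10 crossings.
Both give the same β = s4^-1 s1^-1 s3 s3 s1^-1 s1^-1 s3 s2 s4^-1 s3 on 5 strands, so one state sum suffices:
Braid: s4^-1 s1^-1 s3 s3 s1^-1 s1^-1 s3 s2 s4^-1 s3 on 5 strands, 10 crossings.
Writhe w = (#positive) - (#negative) = 5 - 5 = 0.
Computing the Kauffman bracket via state sum. There are 2^10 = 1024 states.
For each crossing: s=0 is the vertical smoothing, s=1 horizontal. Crossing k contributes A^(sign_k * (1 - 2*s_k)); loop factor d = -A^2 - A^-2.
Tabulate the states by total A-exponent and number of loops L (A-exp: L × count):
  A^10: L=6 ×1
  A^8: L=5 ×10
  A^6: L=4 ×41, L=6 ×4
  A^4: L=3 ×83, L=5 ×36, L=7 ×1
  A^2: L=2 ×84, L=4 ×107, L=6 ×19
  A^0: L=1 ×33, L=3 ×143, L=5 ×70, L=7 ×6
  A^-2: L=2 ×68, L=4 ×116, L=6 ×25, L=8 ×1
  A^-4: L=3 ×64, L=5 ×52, L=7 ×4
  A^-6: L=4 ×33, L=6 ×12
  A^-8: L=5 ×9, L=7 ×1
  A^-10: L=6 ×1
Each group contributes A^e * Σ count * d^(L-1):
Powers of d = -A^2 - A^-2: d^2 = A^4 + 2 + A^-4; d^3 = -A^6 - 3*A^2 - 3*A^-2 - A^-6; d^4 = A^8 + 4*A^4 + 6 + 4*A^-4 + A^-8; d^5 = -A^10 - 5*A^6 - 10*A^2 - 10*A^-2 - 5*A^-6 - A^-10; d^6 = A^12 + 6*A^8 + 15*A^4 + 20 + 15*A^-4 + 6*A^-8 + A^-12; d^7 = -A^14 - 7*A^10 - 21*A^6 - 35*A^2 - 35*A^-2 - 21*A^-6 - 7*A^-10 - A^-14.
  A^10 * (d^5) = -A^20 - 5*A^16 - 10*A^12 - 10*A^8 - 5*A^4 - 1
  A^8 * (10*d^4) = 10*A^16 + 40*A^12 + 60*A^8 + 40*A^4 + 10
  A^6 * (41*d^3 + 4*d^5) = -4*A^16 - 61*A^12 - 163*A^8 - 163*A^4 - 61 - 4*A^-4
  A^4 * (83*d^2 + 36*d^4 + d^6) = A^16 + 42*A^12 + 242*A^8 + 402*A^4 + 242 + 42*A^-4 + A^-8
  A^2 * (84*d + 107*d^3 + 19*d^5) = -19*A^12 - 202*A^8 - 595*A^4 - 595 - 202*A^-4 - 19*A^-8
  A^0 * (33 + 143*d^2 + 70*d^4 + 6*d^6) = 6*A^12 + 106*A^8 + 513*A^4 + 859 + 513*A^-4 + 106*A^-8 + 6*A^-12
  A^-2 * (68*d + 116*d^3 + 25*d^5 + d^7) = -A^12 - 32*A^8 - 262*A^4 - 701 - 701*A^-4 - 262*A^-8 - 32*A^-12 - A^-16
  A^-4 * (64*d^2 + 52*d^4 + 4*d^6) = 4*A^8 + 76*A^4 + 332 + 520*A^-4 + 332*A^-8 + 76*A^-12 + 4*A^-16
  A^-6 * (33*d^3 + 12*d^5) = -12*A^4 - 93 - 219*A^-4 - 219*A^-8 - 93*A^-12 - 12*A^-16
  A^-8 * (9*d^4 + d^6) = A^4 + 15 + 51*A^-4 + 74*A^-8 + 51*A^-12 + 15*A^-16 + A^-20
  A^-10 * (d^5) = -1 - 5*A^-4 - 10*A^-8 - 10*A^-12 - 5*A^-16 - A^-20
Summing the groups: <K> = -A^20 + 2*A^16 - 3*A^12 + 5*A^8 - 5*A^4 + 6 - 5*A^-4 + 3*A^-8 - 2*A^-12 + A^-16
Normalise by the writhe: (-A^3)^(-w) = (-A^3)^(0) = 1, so f(A) = 1 * <K> = -A^20 + 2*A^16 - 3*A^12 + 5*A^8 - 5*A^4 + 6 - 5*A^-4 + 3*A^-8 - 2*A^-12 + A^-16.
Substitute A = t^(-1/4), i.e. A^e → t^(-e/4): V(t) = t^4 - 2*t^3 + 3*t^2 - 5*t + 6 - 5*t^-1 + 5*t^-2 - 3*t^-3 + 2*t^-4 - t^-5

Answer: t^4 - 2*t^3 + 3*t^2 - 5*t + 6 - 5*t^-1 + 5*t^-2 - 3*t^-3 + 2*t^-4 - t^-5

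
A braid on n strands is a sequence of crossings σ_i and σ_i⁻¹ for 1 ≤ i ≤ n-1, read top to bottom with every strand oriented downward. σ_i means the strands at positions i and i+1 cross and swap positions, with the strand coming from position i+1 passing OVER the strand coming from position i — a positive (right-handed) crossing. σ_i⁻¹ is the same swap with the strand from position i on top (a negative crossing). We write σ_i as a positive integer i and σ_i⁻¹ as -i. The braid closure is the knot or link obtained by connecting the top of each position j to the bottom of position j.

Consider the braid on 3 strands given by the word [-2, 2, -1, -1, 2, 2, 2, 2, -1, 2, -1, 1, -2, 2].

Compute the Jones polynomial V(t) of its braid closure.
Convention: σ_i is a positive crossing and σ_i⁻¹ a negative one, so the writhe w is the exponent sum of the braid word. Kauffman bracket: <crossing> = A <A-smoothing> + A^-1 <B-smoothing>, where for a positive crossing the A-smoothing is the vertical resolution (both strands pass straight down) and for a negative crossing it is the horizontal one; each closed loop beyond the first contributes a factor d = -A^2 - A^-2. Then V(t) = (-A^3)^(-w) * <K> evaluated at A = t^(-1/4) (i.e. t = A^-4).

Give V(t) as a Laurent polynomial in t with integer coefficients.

The presented braid s2^-1 s2 s1^-1 s1^-1 s2 s2 s2 s2 s1^-1 s2 s1^-1 s1 s2^-1 s2 on 3 strands reduces by inverse Markov moves (closure unchanged at each step):
  Deconjugate: the word is γ·β·γ⁻¹ with γ = s2^-1 s2 (prefix) and γ⁻¹ = s2^-1 s2 (suffix); strip both.
  Deconjugate: the word is γ·β·γ⁻¹ with γ = s1^-1 (prefix) and γ⁻¹ = s1 (suffix); strip both.
Reduced to β = s1^-1 s2 s2 s2 s2 s1^-1 s2 s1^-1 on 3 strands, 8 crossings.
Compute on β:
Braid: s1^-1 s2 s2 s2 s2 s1^-1 s2 s1^-1 on 3 strands, 8 crossings.
Writhe w = (#positive) - (#negative) = 5 - 3 = 2.
Computing the Kauffman bracket via state sum. There are 2^8 = 256 states.
Each crossing splits two ways (0=vertical, 1=horizontal). The state's weight is A^(#A-smoothings - #B-smoothings) * d^(loops - 1).
Tabulate the states by total A-exponent and number of loops L (A-exp: L × count):
  A^8: L=4 ×1
  A^6: L=3 ×8
  A^4: L=2 ×22, L=4 ×6
  A^2: L=1 ×23, L=3 ×29, L=5 ×4
  A^0: L=2 ×47, L=4 ×22, L=6 ×1
  A^-2: L=3 ×48, L=5 ×8
  A^-4: L=4 ×27, L=6 ×1
  A^-6: L=5 ×8
  A^-8: L=6 ×1
Each group contributes A^e * Σ count * d^(L-1):
Powers of d = -A^2 - A^-2: d^2 = A^4 + 2 + A^-4; d^3 = -A^6 - 3*A^2 - 3*A^-2 - A^-6; d^4 = A^8 + 4*A^4 + 6 + 4*A^-4 + A^-8; d^5 = -A^10 - 5*A^6 - 10*A^2 - 10*A^-2 - 5*A^-6 - A^-10.
  A^8 * (d^3) = -A^14 - 3*A^10 - 3*A^6 - A^2
  A^6 * (8*d^2) = 8*A^10 + 16*A^6 + 8*A^2
  A^4 * (22*d + 6*d^3) = -6*A^10 - 40*A^6 - 40*A^2 - 6*A^-2
  A^2 * (23 + 29*d^2 + 4*d^4) = 4*A^10 + 45*A^6 + 105*A^2 + 45*A^-2 + 4*A^-6
  A^0 * (47*d + 22*d^3 + d^5) = -A^10 - 27*A^6 - 123*A^2 - 123*A^-2 - 27*A^-6 - A^-10
  A^-2 * (48*d^2 + 8*d^4) = 8*A^6 + 80*A^2 + 144*A^-2 + 80*A^-6 + 8*A^-10
  A^-4 * (27*d^3 + d^5) = -A^6 - 32*A^2 - 91*A^-2 - 91*A^-6 - 32*A^-10 - A^-14
  A^-6 * (8*d^4) = 8*A^2 + 32*A^-2 + 48*A^-6 + 32*A^-10 + 8*A^-14
  A^-8 * (d^5) = -A^2 - 5*A^-2 - 10*A^-6 - 10*A^-10 - 5*A^-14 - A^-18
Summing the groups: <K> = -A^14 + 2*A^10 - 2*A^6 + 4*A^2 - 4*A^-2 + 4*A^-6 - 3*A^-10 + 2*A^-14 - A^-18
Normalise by the writhe: (-A^3)^(-w) = (-A^3)^(-2) = A^-6, so f(A) = A^-6 * <K> = -A^8 + 2*A^4 - 2 + 4*A^-4 - 4*A^-8 + 4*A^-12 - 3*A^-16 + 2*A^-20 - A^-24.
Substitute A = t^(-1/4), i.e. A^e → t^(-e/4): V(t) = -t^6 + 2*t^5 - 3*t^4 + 4*t^3 - 4*t^2 + 4*t - 2 + 2*t^-1 - t^-2

Answer: -t^6 + 2*t^5 - 3*t^4 + 4*t^3 - 4*t^2 + 4*t - 2 + 2*t^-1 - t^-2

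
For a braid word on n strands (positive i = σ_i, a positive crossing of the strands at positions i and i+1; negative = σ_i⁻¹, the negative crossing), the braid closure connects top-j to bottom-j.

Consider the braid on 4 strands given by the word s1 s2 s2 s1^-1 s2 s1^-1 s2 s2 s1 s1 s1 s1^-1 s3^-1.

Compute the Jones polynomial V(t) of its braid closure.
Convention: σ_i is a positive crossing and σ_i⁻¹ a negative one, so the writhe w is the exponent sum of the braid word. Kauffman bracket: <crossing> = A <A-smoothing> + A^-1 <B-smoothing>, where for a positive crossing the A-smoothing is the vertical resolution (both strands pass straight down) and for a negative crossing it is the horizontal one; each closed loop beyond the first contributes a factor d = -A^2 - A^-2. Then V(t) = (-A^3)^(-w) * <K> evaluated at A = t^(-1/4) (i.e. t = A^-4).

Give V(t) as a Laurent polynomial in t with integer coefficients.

t^10 - 4*t^9 + 6*t^8 - 8*t^7 + 9*t^6 - 8*t^5 + 7*t^4 - 4*t^3 + 2*t^2

Derivation:
The presented braid s1 s2 s2 s1^-1 s2 s1^-1 s2 s2 s1 s1 s1 s1^-1 s3^-1 on 4 strands reduces by inverse Markov moves (closure unchanged at each step):
  Destabilize: the word has the form β·s3^-1 where s3^-1 occurs only as the final letter (β ∈ B_3); drop it and the last strand → 3 strands.
  Deconjugate: the word is γ·β·γ⁻¹ with γ = s1 (prefix) and γ⁻¹ = s1^-1 (suffix); strip both.
Reduced to β = s2 s2 s1^-1 s2 s1^-1 s2 s2 s1 s1 s1 on 3 strands, 10 crossings.
Compute on β:
Braid: s2 s2 s1^-1 s2 s1^-1 s2 s2 s1 s1 s1 on 3 strands, 10 crossings.
Writhe w = (#positive) - (#negative) = 8 - 2 = 6.
Enumerate smoothing states for the bracket polynomial. There are 2^10 = 1024 states.
Each crossing splits two ways (0=vertical, 1=horizontal). The state's weight is A^(#A-smoothings - #B-smoothings) * d^(loops - 1).
Tabulate the states by total A-exponent and number of loops L (A-exp: L × count):
  A^10: L=3 ×1
  A^8: L=2 ×7, L=4 ×3
  A^6: L=1 ×14, L=3 ×28, L=5 ×3
  A^4: L=2 ×88, L=4 ×31, L=6 ×1
  A^2: L=1 ×63, L=3 ×133, L=5 ×14
  A^0: L=2 ×159, L=4 ×91, L=6 ×2
  A^-2: L=3 ×180, L=5 ×30
  A^-4: L=4 ×116, L=6 ×4
  A^-6: L=5 ×45
  A^-8: L=6 ×10
  A^-10: L=7 ×1
Each group contributes A^e * Σ count * d^(L-1):
Powers of d = -A^2 - A^-2: d^2 = A^4 + 2 + A^-4; d^3 = -A^6 - 3*A^2 - 3*A^-2 - A^-6; d^4 = A^8 + 4*A^4 + 6 + 4*A^-4 + A^-8; d^5 = -A^10 - 5*A^6 - 10*A^2 - 10*A^-2 - 5*A^-6 - A^-10; d^6 = A^12 + 6*A^8 + 15*A^4 + 20 + 15*A^-4 + 6*A^-8 + A^-12.
  A^10 * (d^2) = A^14 + 2*A^10 + A^6
  A^8 * (7*d + 3*d^3) = -3*A^14 - 16*A^10 - 16*A^6 - 3*A^2
  A^6 * (14 + 28*d^2 + 3*d^4) = 3*A^14 + 40*A^10 + 88*A^6 + 40*A^2 + 3*A^-2
  A^4 * (88*d + 31*d^3 + d^5) = -A^14 - 36*A^10 - 191*A^6 - 191*A^2 - 36*A^-2 - A^-6
  A^2 * (63 + 133*d^2 + 14*d^4) = 14*A^10 + 189*A^6 + 413*A^2 + 189*A^-2 + 14*A^-6
  A^0 * (159*d + 91*d^3 + 2*d^5) = -2*A^10 - 101*A^6 - 452*A^2 - 452*A^-2 - 101*A^-6 - 2*A^-10
  A^-2 * (180*d^2 + 30*d^4) = 30*A^6 + 300*A^2 + 540*A^-2 + 300*A^-6 + 30*A^-10
  A^-4 * (116*d^3 + 4*d^5) = -4*A^6 - 136*A^2 - 388*A^-2 - 388*A^-6 - 136*A^-10 - 4*A^-14
  A^-6 * (45*d^4) = 45*A^2 + 180*A^-2 + 270*A^-6 + 180*A^-10 + 45*A^-14
  A^-8 * (10*d^5) = -10*A^2 - 50*A^-2 - 100*A^-6 - 100*A^-10 - 50*A^-14 - 10*A^-18
  A^-10 * (d^6) = A^2 + 6*A^-2 + 15*A^-6 + 20*A^-10 + 15*A^-14 + 6*A^-18 + A^-22
Summing the groups: <K> = 2*A^10 - 4*A^6 + 7*A^2 - 8*A^-2 + 9*A^-6 - 8*A^-10 + 6*A^-14 - 4*A^-18 + A^-22
Normalise by the writhe: (-A^3)^(-w) = (-A^3)^(-6) = A^-18, so f(A) = A^-18 * <K> = 2*A^-8 - 4*A^-12 + 7*A^-16 - 8*A^-20 + 9*A^-24 - 8*A^-28 + 6*A^-32 - 4*A^-36 + A^-40.
Substitute A = t^(-1/4), i.e. A^e → t^(-e/4): V(t) = t^10 - 4*t^9 + 6*t^8 - 8*t^7 + 9*t^6 - 8*t^5 + 7*t^4 - 4*t^3 + 2*t^2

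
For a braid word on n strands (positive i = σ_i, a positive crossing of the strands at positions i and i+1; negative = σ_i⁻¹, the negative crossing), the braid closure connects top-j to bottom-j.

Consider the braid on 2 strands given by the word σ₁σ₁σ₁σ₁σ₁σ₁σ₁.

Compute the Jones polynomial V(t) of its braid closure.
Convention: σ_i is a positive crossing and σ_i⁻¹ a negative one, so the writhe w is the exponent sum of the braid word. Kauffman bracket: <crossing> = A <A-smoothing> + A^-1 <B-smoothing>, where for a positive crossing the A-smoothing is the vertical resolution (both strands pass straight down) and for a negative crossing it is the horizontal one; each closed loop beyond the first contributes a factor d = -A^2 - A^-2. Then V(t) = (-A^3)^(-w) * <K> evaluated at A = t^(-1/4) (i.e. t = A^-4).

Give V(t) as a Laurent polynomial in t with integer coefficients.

-t^10 + t^9 - t^8 + t^7 - t^6 + t^5 + t^3

Derivation:
Braid: s1 s1 s1 s1 s1 s1 s1 on 2 strands, 7 crossings.
Writhe w = (#positive) - (#negative) = 7 - 0 = 7.
State-sum expansion of <K>. There are 2^7 = 128 states.
Smooth each crossing (0=||, 1=⌣⌢); contribution A^(Σ sign_k(1-2s_k)) * d^(L-1).
Tabulate the states by total A-exponent and number of loops L (A-exp: L × count):
  A^7: L=2 ×1
  A^5: L=1 ×7
  A^3: L=2 ×21
  A^1: L=3 ×35
  A^-1: L=4 ×35
  A^-3: L=5 ×21
  A^-5: L=6 ×7
  A^-7: L=7 ×1
Each group contributes A^e * Σ count * d^(L-1):
Powers of d = -A^2 - A^-2: d^2 = A^4 + 2 + A^-4; d^3 = -A^6 - 3*A^2 - 3*A^-2 - A^-6; d^4 = A^8 + 4*A^4 + 6 + 4*A^-4 + A^-8; d^5 = -A^10 - 5*A^6 - 10*A^2 - 10*A^-2 - 5*A^-6 - A^-10; d^6 = A^12 + 6*A^8 + 15*A^4 + 20 + 15*A^-4 + 6*A^-8 + A^-12.
  A^7 * (d) = -A^9 - A^5
  A^5 * (7) = 7*A^5
  A^3 * (21*d) = -21*A^5 - 21*A
  A^1 * (35*d^2) = 35*A^5 + 70*A + 35*A^-3
  A^-1 * (35*d^3) = -35*A^5 - 105*A - 105*A^-3 - 35*A^-7
  A^-3 * (21*d^4) = 21*A^5 + 84*A + 126*A^-3 + 84*A^-7 + 21*A^-11
  A^-5 * (7*d^5) = -7*A^5 - 35*A - 70*A^-3 - 70*A^-7 - 35*A^-11 - 7*A^-15
  A^-7 * (d^6) = A^5 + 6*A + 15*A^-3 + 20*A^-7 + 15*A^-11 + 6*A^-15 + A^-19
Summing the groups: <K> = -A^9 - A + A^-3 - A^-7 + A^-11 - A^-15 + A^-19
Normalise by the writhe: (-A^3)^(-w) = (-A^3)^(-7) = -A^-21, so f(A) = -A^-21 * <K> = A^-12 + A^-20 - A^-24 + A^-28 - A^-32 + A^-36 - A^-40.
Substitute A = t^(-1/4), i.e. A^e → t^(-e/4): V(t) = -t^10 + t^9 - t^8 + t^7 - t^6 + t^5 + t^3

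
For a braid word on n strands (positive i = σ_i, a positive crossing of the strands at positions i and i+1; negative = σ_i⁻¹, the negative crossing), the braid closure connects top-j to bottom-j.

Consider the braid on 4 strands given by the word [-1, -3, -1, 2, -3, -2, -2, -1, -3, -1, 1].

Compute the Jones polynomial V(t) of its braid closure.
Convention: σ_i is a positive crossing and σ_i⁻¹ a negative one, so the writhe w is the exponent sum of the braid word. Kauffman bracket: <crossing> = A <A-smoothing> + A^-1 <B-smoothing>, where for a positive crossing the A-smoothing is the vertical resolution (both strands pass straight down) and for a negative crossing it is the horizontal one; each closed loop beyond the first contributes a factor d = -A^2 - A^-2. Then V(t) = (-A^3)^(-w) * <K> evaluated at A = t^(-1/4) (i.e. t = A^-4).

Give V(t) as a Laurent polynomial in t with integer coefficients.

The presented braid s1^-1 s3^-1 s1^-1 s2 s3^-1 s2^-1 s2^-1 s1^-1 s3^-1 s1^-1 s1 on 4 strands reduces by inverse Markov moves (closure unchanged at each step):
  Deconjugate: the word is γ·β·γ⁻¹ with γ = s1^-1 (prefix) and γ⁻¹ = s1 (suffix); strip both.
Reduced to β = s3^-1 s1^-1 s2 s3^-1 s2^-1 s2^-1 s1^-1 s3^-1 s1^-1 on 4 strands, 9 crossings.
Compute on β:
Braid: s3^-1 s1^-1 s2 s3^-1 s2^-1 s2^-1 s1^-1 s3^-1 s1^-1 on 4 strands, 9 crossings.
Writhe w = (#positive) - (#negative) = 1 - 8 = -7.
Enumerate smoothing states for the bracket polynomial. There are 2^9 = 512 states.
Smooth each crossing (0=||, 1=⌣⌢); contribution A^(Σ sign_k(1-2s_k)) * d^(L-1).
Tabulate the states by total A-exponent and number of loops L (A-exp: L × count):
  A^9: L=6 ×1
  A^7: L=5 ×9
  A^5: L=4 ×34, L=6 ×2
  A^3: L=3 ×67, L=5 ×17
  A^1: L=2 ×69, L=4 ×56, L=6 ×1
  A^-1: L=1 ×30, L=3 ×88, L=5 ×8
  A^-3: L=2 ×61, L=4 ×23
  A^-5: L=1 ×9, L=3 ×26, L=5 ×1
  A^-7: L=2 ×6, L=4 ×3
  A^-9: L=3 ×1
Each group contributes A^e * Σ count * d^(L-1):
Powers of d = -A^2 - A^-2: d^2 = A^4 + 2 + A^-4; d^3 = -A^6 - 3*A^2 - 3*A^-2 - A^-6; d^4 = A^8 + 4*A^4 + 6 + 4*A^-4 + A^-8; d^5 = -A^10 - 5*A^6 - 10*A^2 - 10*A^-2 - 5*A^-6 - A^-10.
  A^9 * (d^5) = -A^19 - 5*A^15 - 10*A^11 - 10*A^7 - 5*A^3 - A^-1
  A^7 * (9*d^4) = 9*A^15 + 36*A^11 + 54*A^7 + 36*A^3 + 9*A^-1
  A^5 * (34*d^3 + 2*d^5) = -2*A^15 - 44*A^11 - 122*A^7 - 122*A^3 - 44*A^-1 - 2*A^-5
  A^3 * (67*d^2 + 17*d^4) = 17*A^11 + 135*A^7 + 236*A^3 + 135*A^-1 + 17*A^-5
  A^1 * (69*d + 56*d^3 + d^5) = -A^11 - 61*A^7 - 247*A^3 - 247*A^-1 - 61*A^-5 - A^-9
  A^-1 * (30 + 88*d^2 + 8*d^4) = 8*A^7 + 120*A^3 + 254*A^-1 + 120*A^-5 + 8*A^-9
  A^-3 * (61*d + 23*d^3) = -23*A^3 - 130*A^-1 - 130*A^-5 - 23*A^-9
  A^-5 * (9 + 26*d^2 + d^4) = A^3 + 30*A^-1 + 67*A^-5 + 30*A^-9 + A^-13
  A^-7 * (6*d + 3*d^3) = -3*A^-1 - 15*A^-5 - 15*A^-9 - 3*A^-13
  A^-9 * (d^2) = A^-5 + 2*A^-9 + A^-13
Summing the groups: <K> = -A^19 + 2*A^15 - 2*A^11 + 4*A^7 - 4*A^3 + 3*A^-1 - 3*A^-5 + A^-9 - A^-13
Normalise by the writhe: (-A^3)^(-w) = (-A^3)^(7) = -A^21, so f(A) = -A^21 * <K> = A^40 - 2*A^36 + 2*A^32 - 4*A^28 + 4*A^24 - 3*A^20 + 3*A^16 - A^12 + A^8.
Substitute A = t^(-1/4), i.e. A^e → t^(-e/4): V(t) = t^-2 - t^-3 + 3*t^-4 - 3*t^-5 + 4*t^-6 - 4*t^-7 + 2*t^-8 - 2*t^-9 + t^-10

Answer: t^-2 - t^-3 + 3*t^-4 - 3*t^-5 + 4*t^-6 - 4*t^-7 + 2*t^-8 - 2*t^-9 + t^-10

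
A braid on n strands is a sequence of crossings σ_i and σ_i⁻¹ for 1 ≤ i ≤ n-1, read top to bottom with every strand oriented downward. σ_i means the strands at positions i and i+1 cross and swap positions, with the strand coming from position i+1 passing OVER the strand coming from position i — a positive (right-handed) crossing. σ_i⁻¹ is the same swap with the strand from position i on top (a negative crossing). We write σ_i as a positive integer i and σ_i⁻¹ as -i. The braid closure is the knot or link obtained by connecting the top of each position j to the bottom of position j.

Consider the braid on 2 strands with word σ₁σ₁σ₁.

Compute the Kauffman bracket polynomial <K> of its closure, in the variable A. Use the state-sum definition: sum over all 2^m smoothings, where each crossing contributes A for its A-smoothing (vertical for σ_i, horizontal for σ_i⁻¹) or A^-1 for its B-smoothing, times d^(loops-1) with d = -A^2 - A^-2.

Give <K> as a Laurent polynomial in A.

Braid: s1 s1 s1 on 2 strands, 3 crossings.
Writhe w = (#positive) - (#negative) = 3 - 0 = 3.
Enumerate smoothing states for the bracket polynomial. There are 2^3 = 8 states.
For each crossing: s=0 is the vertical smoothing, s=1 horizontal. Crossing k contributes A^(sign_k * (1 - 2*s_k)); loop factor d = -A^2 - A^-2.
  state 000: A-exp=+3, loops=2, term = A^3 * d^1
  state 001: A-exp=+1, loops=1, term = A^1 * d^0
  state 010: A-exp=+1, loops=1, term = A^1 * d^0
  state 011: A-exp=-1, loops=2, term = A^-1 * d^1
  state 100: A-exp=+1, loops=1, term = A^1 * d^0
  state 101: A-exp=-1, loops=2, term = A^-1 * d^1
  state 110: A-exp=-1, loops=2, term = A^-1 * d^1
  state 111: A-exp=-3, loops=3, term = A^-3 * d^2
Collect the terms by A-exponent (count of states per loop number):
Powers of d = -A^2 - A^-2: d^2 = A^4 + 2 + A^-4.
  A^3 * (d) = -A^5 - A
  A^1 * (3) = 3*A
  A^-1 * (3*d) = -3*A - 3*A^-3
  A^-3 * (d^2) = A + 2*A^-3 + A^-7
Summing the groups: <K> = -A^5 - A^-3 + A^-7

Answer: -A^5 - A^-3 + A^-7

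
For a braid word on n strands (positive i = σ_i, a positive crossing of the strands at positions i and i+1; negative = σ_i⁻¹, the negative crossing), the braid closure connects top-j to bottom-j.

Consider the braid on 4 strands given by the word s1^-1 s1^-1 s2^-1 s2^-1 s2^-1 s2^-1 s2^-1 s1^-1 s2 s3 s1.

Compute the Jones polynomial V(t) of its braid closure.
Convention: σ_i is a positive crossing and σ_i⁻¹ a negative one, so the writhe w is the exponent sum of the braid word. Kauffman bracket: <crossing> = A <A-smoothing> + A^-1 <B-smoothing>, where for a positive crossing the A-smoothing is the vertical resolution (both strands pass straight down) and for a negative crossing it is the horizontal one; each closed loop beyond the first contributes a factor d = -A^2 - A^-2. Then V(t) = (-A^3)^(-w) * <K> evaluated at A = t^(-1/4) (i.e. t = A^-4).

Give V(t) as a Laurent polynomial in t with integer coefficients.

The presented braid s1^-1 s1^-1 s2^-1 s2^-1 s2^-1 s2^-1 s2^-1 s1^-1 s2 s3 s1 on 4 strands reduces by inverse Markov moves (closure unchanged at each step):
  Deconjugate: the word is γ·β·γ⁻¹ with γ = s1^-1 (prefix) and γ⁻¹ = s1 (suffix); strip both.
  Destabilize: the word has the form β·s3 where s3 occurs only as the final letter (β ∈ B_3); drop it and the last strand → 3 strands.
Reduced to β = s1^-1 s2^-1 s2^-1 s2^-1 s2^-1 s2^-1 s1^-1 s2 on 3 strands, 8 crossings.
Compute on β:
Braid: s1^-1 s2^-1 s2^-1 s2^-1 s2^-1 s2^-1 s1^-1 s2 on 3 strands, 8 crossings.
Writhe w = (#positive) - (#negative) = 1 - 7 = -6.
Computing the Kauffman bracket via state sum. There are 2^8 = 256 states.
Each crossing splits two ways (0=vertical, 1=horizontal). The state's weight is A^(#A-smoothings - #B-smoothings) * d^(loops - 1).
Tabulate the states by total A-exponent and number of loops L (A-exp: L × count):
  A^8: L=6 ×1
  A^6: L=5 ×8
  A^4: L=4 ×25, L=6 ×3
  A^2: L=3 ×40, L=5 ×15, L=7 ×1
  A^0: L=2 ×35, L=4 ×30, L=6 ×5
  A^-2: L=1 ×15, L=3 ×31, L=5 ×10
  A^-4: L=2 ×18, L=4 ×10
  A^-6: L=1 ×2, L=3 ×6
  A^-8: L=2 ×1
Each group contributes A^e * Σ count * d^(L-1):
Powers of d = -A^2 - A^-2: d^2 = A^4 + 2 + A^-4; d^3 = -A^6 - 3*A^2 - 3*A^-2 - A^-6; d^4 = A^8 + 4*A^4 + 6 + 4*A^-4 + A^-8; d^5 = -A^10 - 5*A^6 - 10*A^2 - 10*A^-2 - 5*A^-6 - A^-10; d^6 = A^12 + 6*A^8 + 15*A^4 + 20 + 15*A^-4 + 6*A^-8 + A^-12.
  A^8 * (d^5) = -A^18 - 5*A^14 - 10*A^10 - 10*A^6 - 5*A^2 - A^-2
  A^6 * (8*d^4) = 8*A^14 + 32*A^10 + 48*A^6 + 32*A^2 + 8*A^-2
  A^4 * (25*d^3 + 3*d^5) = -3*A^14 - 40*A^10 - 105*A^6 - 105*A^2 - 40*A^-2 - 3*A^-6
  A^2 * (40*d^2 + 15*d^4 + d^6) = A^14 + 21*A^10 + 115*A^6 + 190*A^2 + 115*A^-2 + 21*A^-6 + A^-10
  A^0 * (35*d + 30*d^3 + 5*d^5) = -5*A^10 - 55*A^6 - 175*A^2 - 175*A^-2 - 55*A^-6 - 5*A^-10
  A^-2 * (15 + 31*d^2 + 10*d^4) = 10*A^6 + 71*A^2 + 137*A^-2 + 71*A^-6 + 10*A^-10
  A^-4 * (18*d + 10*d^3) = -10*A^2 - 48*A^-2 - 48*A^-6 - 10*A^-10
  A^-6 * (2 + 6*d^2) = 6*A^-2 + 14*A^-6 + 6*A^-10
  A^-8 * (d) = -A^-6 - A^-10
Summing the groups: <K> = -A^18 + A^14 - 2*A^10 + 3*A^6 - 2*A^2 + 2*A^-2 - A^-6 + A^-10
Normalise by the writhe: (-A^3)^(-w) = (-A^3)^(6) = A^18, so f(A) = A^18 * <K> = -A^36 + A^32 - 2*A^28 + 3*A^24 - 2*A^20 + 2*A^16 - A^12 + A^8.
Substitute A = t^(-1/4), i.e. A^e → t^(-e/4): V(t) = t^-2 - t^-3 + 2*t^-4 - 2*t^-5 + 3*t^-6 - 2*t^-7 + t^-8 - t^-9

Answer: t^-2 - t^-3 + 2*t^-4 - 2*t^-5 + 3*t^-6 - 2*t^-7 + t^-8 - t^-9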